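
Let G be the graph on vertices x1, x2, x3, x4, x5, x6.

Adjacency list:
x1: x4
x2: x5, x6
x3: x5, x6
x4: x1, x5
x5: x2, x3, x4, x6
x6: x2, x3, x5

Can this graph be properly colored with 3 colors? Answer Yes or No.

Yes

The chromatic number is 3. x2, x5, x6 are mutually adjacent, so at least 3 colors are needed.
One proper 3-coloring: x1=1, x2=3, x3=3, x4=2, x5=1, x6=2.
That is already a proper 3-coloring.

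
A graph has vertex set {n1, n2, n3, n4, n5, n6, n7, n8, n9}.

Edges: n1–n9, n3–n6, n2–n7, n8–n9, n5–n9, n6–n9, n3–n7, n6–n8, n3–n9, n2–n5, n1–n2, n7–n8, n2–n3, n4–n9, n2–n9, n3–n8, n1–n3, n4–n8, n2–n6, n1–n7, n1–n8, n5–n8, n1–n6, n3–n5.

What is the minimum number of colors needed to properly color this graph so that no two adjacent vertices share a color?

n1, n3, n6, n8, n9 are pairwise adjacent (a clique of size 5), so at least 5 colors are needed.
5 colors suffice: color 1 → {n2, n8}; color 2 → {n3, n4}; color 3 → {n7, n9}; color 4 → {n1, n5}; color 5 → {n6}. Each edge has distinct colors on its endpoints.

5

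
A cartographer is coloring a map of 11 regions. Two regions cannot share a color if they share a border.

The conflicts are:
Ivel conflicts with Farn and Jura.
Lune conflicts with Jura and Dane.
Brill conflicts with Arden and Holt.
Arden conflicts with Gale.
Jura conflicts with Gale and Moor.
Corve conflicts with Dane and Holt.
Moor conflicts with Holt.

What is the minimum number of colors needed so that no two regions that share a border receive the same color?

2

Brill and Arden conflict, so at least 2 colors are needed.
2 colors suffice: color 1 → {Farn, Arden, Jura, Dane, Holt}; color 2 → {Ivel, Lune, Brill, Gale, Corve, Moor}. No two conflicting regions share a color.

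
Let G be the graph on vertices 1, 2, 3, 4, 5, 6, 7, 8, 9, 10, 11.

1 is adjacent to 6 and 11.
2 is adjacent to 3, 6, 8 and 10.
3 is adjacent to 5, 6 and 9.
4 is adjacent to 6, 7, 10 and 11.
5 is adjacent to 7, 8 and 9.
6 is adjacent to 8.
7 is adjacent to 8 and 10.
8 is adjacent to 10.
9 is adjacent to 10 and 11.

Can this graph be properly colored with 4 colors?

The chromatic number is 3. 2, 3, 6 are pairwise adjacent, so at least 3 colors are needed.
3 colors suffice: color red → {5, 6, 10, 11}; color blue → {1, 3, 4, 8}; color green → {2, 7, 9}.
Since 4 ≥ 3, a proper 4-coloring certainly exists.

Yes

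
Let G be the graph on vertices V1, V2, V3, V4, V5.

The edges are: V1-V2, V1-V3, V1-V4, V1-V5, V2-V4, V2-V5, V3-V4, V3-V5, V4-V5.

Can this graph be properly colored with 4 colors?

Yes

The chromatic number is 4. V1, V3, V4, V5 form a clique, so at least 4 colors are needed.
A valid assignment using 4 colors: V1=3, V2=4, V3=4, V4=2, V5=1.
That is already a proper 4-coloring.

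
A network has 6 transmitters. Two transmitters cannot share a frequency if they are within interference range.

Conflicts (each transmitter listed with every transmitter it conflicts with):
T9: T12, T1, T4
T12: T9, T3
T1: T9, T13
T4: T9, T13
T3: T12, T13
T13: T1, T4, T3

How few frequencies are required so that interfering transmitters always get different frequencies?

3

The cycle T1-T13-T3-T12-T9-T1 has odd length 5, so it cannot be 2-colored; at least 3 frequencies are needed.
3 frequencies suffice: frequency 1 → {T9, T13}; frequency 2 → {T1, T4, T3}; frequency 3 → {T12}. No two conflicting transmitters share a frequency.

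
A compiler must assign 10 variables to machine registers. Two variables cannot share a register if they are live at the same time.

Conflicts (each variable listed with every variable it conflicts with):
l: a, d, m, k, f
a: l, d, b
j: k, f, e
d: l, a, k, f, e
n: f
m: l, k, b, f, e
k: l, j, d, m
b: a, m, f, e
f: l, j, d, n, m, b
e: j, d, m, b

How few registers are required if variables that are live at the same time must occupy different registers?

3

m, b, e are mutually in conflict, so at least 3 registers are needed.
3 registers suffice: register 1 → {a, k, f, e}; register 2 → {j, d, n, m}; register 3 → {l, b}. Each listed conflict is separated.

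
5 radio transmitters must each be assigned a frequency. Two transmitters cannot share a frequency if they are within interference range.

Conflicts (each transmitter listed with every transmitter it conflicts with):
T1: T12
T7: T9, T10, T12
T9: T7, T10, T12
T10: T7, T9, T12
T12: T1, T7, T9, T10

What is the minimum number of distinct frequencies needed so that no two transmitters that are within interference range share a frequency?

4

T7, T9, T10, T12 all conflict with each other, so at least 4 frequencies are needed.
Using 4 frequencies: T1=2, T7=3, T9=2, T10=4, T12=1. No two conflicting transmitters share a frequency.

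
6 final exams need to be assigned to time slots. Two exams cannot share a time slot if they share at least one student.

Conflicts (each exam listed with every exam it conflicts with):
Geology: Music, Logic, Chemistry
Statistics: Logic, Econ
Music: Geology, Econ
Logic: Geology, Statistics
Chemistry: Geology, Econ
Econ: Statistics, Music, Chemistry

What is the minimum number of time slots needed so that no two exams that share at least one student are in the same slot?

The cycle Statistics-Econ-Chemistry-Geology-Logic-Statistics has odd length 5, so it cannot be 2-colored; at least 3 time slots are needed.
3 time slots suffice: time slot 1 → {Geology, Econ}; time slot 2 → {Statistics, Music, Chemistry}; time slot 3 → {Logic}. Every pair that conflicts lands in different time slots.

3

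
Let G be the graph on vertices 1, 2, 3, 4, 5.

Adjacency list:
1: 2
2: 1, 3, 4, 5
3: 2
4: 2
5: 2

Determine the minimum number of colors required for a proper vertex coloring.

2

2 and 3 are adjacent, so at least 2 colors are needed.
One proper 2-coloring: 1=blue, 2=red, 3=blue, 4=blue, 5=blue. No two adjacent vertices share a color.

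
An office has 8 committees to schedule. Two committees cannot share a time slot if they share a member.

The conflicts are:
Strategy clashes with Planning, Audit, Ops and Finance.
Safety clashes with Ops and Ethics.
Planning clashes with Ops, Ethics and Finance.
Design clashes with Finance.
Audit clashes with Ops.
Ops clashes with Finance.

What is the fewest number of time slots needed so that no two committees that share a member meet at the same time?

Strategy, Planning, Ops, Finance pairwise conflict, so at least 4 time slots are needed.
A valid assignment using 4 time slots: Strategy=4, Safety=2, Planning=3, Design=1, Audit=2, Ops=1, Ethics=1, Finance=2. Each listed conflict is separated.

4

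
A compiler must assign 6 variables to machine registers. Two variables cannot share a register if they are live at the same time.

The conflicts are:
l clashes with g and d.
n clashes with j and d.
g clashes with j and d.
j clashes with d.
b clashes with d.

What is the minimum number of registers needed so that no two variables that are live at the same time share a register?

l, g, d pairwise conflict, so at least 3 registers are needed.
3 registers suffice: register 1 → {d}; register 2 → {n, g, b}; register 3 → {l, j}. Every pair that conflicts lands in different registers.

3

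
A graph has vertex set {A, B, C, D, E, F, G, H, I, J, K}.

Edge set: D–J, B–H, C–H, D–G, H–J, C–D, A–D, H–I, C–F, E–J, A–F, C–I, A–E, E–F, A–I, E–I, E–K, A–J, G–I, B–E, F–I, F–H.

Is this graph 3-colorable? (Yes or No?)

A, E, F, I are mutually adjacent (a clique of size 4), so at least 4 colors are needed.
So 3 colors are not enough.

No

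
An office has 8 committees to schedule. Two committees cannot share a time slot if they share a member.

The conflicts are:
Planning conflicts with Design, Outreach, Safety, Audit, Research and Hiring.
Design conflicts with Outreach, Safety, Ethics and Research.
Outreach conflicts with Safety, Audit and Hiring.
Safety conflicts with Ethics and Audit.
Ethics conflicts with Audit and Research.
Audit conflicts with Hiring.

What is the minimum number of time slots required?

4

Planning, Outreach, Audit, Hiring pairwise conflict, so at least 4 time slots are needed.
Using 4 time slots: Planning=1, Design=2, Outreach=3, Safety=4, Ethics=1, Audit=2, Research=3, Hiring=4. Each listed conflict is separated.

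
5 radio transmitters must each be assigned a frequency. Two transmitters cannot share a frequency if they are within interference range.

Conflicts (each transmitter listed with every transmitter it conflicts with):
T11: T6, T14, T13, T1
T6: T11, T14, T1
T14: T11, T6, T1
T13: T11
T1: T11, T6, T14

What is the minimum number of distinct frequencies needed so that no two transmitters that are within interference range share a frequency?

4

T11, T6, T14, T1 all conflict with each other, so at least 4 frequencies are needed.
Using 4 frequencies: T11=1, T6=2, T14=4, T13=2, T1=3. Each listed conflict is separated.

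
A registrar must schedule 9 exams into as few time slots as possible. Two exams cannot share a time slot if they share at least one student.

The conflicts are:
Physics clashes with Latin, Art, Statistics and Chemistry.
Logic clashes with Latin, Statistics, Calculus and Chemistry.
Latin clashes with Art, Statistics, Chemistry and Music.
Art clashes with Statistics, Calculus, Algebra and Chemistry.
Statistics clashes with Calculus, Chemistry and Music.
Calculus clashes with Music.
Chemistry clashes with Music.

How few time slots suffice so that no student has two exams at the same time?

Physics, Latin, Art, Statistics, Chemistry pairwise conflict, so at least 5 time slots are needed.
5 time slots suffice: time slot 1 → {Statistics, Algebra}; time slot 2 → {Logic, Art, Music}; time slot 3 → {Calculus, Chemistry}; time slot 4 → {Latin}; time slot 5 → {Physics}. Every pair that conflicts lands in different time slots.

5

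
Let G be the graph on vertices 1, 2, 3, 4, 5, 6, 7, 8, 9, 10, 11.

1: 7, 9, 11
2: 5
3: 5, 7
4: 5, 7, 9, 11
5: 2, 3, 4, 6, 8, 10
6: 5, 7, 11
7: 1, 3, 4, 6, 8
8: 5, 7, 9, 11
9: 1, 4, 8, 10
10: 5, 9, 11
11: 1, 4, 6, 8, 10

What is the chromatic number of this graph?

2

10 and 11 are adjacent, so at least 2 colors are needed.
A valid assignment using 2 colors: 1=b, 2=b, 3=b, 4=b, 5=a, 6=b, 7=a, 8=b, 9=a, 10=b, 11=a. Each edge has distinct colors on its endpoints.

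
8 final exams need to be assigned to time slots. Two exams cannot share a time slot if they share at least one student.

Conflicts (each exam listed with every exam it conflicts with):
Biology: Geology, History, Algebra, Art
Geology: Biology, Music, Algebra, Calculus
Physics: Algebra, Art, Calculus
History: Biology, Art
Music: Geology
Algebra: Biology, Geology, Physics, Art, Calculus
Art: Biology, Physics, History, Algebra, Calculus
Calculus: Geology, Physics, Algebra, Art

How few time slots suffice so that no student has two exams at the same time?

4

Physics, Algebra, Art, Calculus pairwise conflict, so at least 4 time slots are needed.
A valid assignment using 4 time slots: Biology=3, Geology=2, Physics=4, History=1, Music=1, Algebra=1, Art=2, Calculus=3. Every pair that conflicts lands in different time slots.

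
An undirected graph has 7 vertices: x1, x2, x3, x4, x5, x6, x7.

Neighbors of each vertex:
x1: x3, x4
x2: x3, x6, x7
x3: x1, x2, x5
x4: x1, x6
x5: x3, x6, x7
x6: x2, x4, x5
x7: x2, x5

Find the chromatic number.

3

The cycle x1-x4-x6-x5-x3-x1 has odd length 5, so it cannot be 2-colored; at least 3 colors are needed.
3 colors suffice: color 1 → {x3, x6, x7}; color 2 → {x2, x4, x5}; color 3 → {x1}. Each edge has distinct colors on its endpoints.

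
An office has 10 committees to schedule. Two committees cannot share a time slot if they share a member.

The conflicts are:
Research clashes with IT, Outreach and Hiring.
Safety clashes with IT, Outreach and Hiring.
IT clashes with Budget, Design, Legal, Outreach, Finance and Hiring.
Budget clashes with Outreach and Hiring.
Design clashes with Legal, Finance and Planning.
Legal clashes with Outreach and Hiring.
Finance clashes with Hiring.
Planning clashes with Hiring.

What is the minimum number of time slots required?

Research, IT, Outreach are mutually in conflict, so at least 3 time slots are needed.
A valid assignment using 3 time slots: Research=3, Safety=3, IT=1, Budget=3, Design=2, Legal=3, Outreach=2, Finance=3, Planning=1, Hiring=2. Each listed conflict is separated.

3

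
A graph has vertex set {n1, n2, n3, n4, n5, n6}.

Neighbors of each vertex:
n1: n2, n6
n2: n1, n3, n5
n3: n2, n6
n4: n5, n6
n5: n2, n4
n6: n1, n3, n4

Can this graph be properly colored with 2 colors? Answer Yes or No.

No

The cycle n6-n1-n2-n5-n4-n6 has odd length 5, so it cannot be 2-colored; at least 3 colors are needed.
So 2 colors are not enough.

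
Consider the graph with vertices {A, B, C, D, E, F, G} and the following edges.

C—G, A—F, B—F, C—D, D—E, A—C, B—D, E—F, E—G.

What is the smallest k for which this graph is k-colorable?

3

The cycle A-F-E-G-C-A has odd length 5, so it cannot be 2-colored; at least 3 colors are needed.
One proper 3-coloring: A=green, B=red, C=red, D=blue, E=red, F=blue, G=blue. Each edge has distinct colors on its endpoints.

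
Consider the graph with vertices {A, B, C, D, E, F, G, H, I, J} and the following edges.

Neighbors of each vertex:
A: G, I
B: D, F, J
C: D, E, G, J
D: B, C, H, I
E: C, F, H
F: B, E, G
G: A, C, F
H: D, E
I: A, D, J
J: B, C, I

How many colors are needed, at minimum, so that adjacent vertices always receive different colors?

The cycle B-D-H-E-F-B has odd length 5, so it cannot be 2-colored; at least 3 colors are needed.
3 colors suffice: A=green, B=red, C=red, D=blue, E=blue, F=green, G=blue, H=red, I=red, J=blue. No two adjacent vertices share a color.

3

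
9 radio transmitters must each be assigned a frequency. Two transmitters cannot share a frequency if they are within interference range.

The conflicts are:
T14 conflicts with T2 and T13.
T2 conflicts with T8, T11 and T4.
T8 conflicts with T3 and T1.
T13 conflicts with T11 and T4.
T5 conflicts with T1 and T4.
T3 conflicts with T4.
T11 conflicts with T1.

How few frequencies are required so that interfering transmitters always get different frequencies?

The cycle T4-T5-T1-T11-T13-T4 has odd length 5, so it cannot be 2-colored; at least 3 frequencies are needed.
A valid assignment using 3 frequencies: T14=1, T2=2, T8=3, T13=2, T5=2, T3=2, T11=3, T1=1, T4=1. Every pair that conflicts lands in different frequencies.

3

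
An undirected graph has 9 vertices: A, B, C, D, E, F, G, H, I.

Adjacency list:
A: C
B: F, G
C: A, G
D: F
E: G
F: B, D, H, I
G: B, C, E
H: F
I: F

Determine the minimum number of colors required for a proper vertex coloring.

2

D and F are adjacent, so at least 2 colors are needed.
A valid assignment using 2 colors: A=1, B=2, C=2, D=2, E=2, F=1, G=1, H=2, I=2. Every edge joins two different colors.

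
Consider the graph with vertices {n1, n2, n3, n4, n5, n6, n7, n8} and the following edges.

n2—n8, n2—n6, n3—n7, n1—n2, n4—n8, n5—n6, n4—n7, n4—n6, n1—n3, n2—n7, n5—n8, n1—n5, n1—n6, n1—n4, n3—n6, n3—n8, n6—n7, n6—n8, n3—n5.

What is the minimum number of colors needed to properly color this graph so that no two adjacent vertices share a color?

4

n1, n3, n5, n6 are pairwise adjacent (a clique of size 4), so at least 4 colors are needed.
A valid assignment using 4 colors: n1=3, n2=2, n3=2, n4=2, n5=4, n6=1, n7=3, n8=3. Each edge has distinct colors on its endpoints.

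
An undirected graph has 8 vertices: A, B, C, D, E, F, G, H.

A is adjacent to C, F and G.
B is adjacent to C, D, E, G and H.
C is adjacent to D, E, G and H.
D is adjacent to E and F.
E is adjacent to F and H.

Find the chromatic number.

4

B, C, E, H form a clique, so at least 4 colors are needed.
4 colors suffice: color 1 → {C, F}; color 2 → {A, B}; color 3 → {E, G}; color 4 → {D, H}. No two adjacent vertices share a color.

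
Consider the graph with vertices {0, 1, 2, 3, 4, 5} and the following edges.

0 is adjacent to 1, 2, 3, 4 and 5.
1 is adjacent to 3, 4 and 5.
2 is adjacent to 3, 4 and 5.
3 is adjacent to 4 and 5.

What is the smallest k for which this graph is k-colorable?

4

0, 2, 3, 4 are pairwise adjacent (a clique of size 4), so at least 4 colors are needed.
A valid assignment using 4 colors: 0=b, 1=c, 2=c, 3=a, 4=d, 5=d. Every edge joins two different colors.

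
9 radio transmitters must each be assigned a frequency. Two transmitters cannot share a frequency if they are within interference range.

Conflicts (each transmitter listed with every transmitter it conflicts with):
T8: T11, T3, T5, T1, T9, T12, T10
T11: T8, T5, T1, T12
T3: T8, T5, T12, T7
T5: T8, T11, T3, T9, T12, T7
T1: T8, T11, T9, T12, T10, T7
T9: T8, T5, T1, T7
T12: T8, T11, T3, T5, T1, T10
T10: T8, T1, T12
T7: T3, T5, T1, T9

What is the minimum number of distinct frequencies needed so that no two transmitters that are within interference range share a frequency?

4

T8, T11, T1, T12 pairwise conflict, so at least 4 frequencies are needed.
4 frequencies suffice: T8=1, T11=4, T3=4, T5=2, T1=2, T9=3, T12=3, T10=4, T7=1. Each listed conflict is separated.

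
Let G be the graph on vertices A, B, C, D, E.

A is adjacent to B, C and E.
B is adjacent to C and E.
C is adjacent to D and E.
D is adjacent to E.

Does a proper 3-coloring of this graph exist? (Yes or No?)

A, B, C, E are mutually adjacent (a clique of size 4), so at least 4 colors are needed.
So 3 colors are not enough.

No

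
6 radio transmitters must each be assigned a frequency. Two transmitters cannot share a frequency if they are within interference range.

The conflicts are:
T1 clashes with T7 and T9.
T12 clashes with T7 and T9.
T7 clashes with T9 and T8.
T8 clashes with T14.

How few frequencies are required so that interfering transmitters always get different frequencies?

3

T12, T7, T9 all conflict with each other, so at least 3 frequencies are needed.
3 frequencies suffice: frequency 1 → {T7, T14}; frequency 2 → {T9, T8}; frequency 3 → {T1, T12}. No two conflicting transmitters share a frequency.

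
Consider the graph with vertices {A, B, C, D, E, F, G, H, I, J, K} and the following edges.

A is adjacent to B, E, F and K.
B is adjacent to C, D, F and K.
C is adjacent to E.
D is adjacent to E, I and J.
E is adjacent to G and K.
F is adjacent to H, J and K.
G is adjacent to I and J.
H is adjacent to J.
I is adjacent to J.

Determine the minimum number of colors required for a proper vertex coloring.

4

A, B, F, K form a clique, so at least 4 colors are needed.
4 colors suffice: A=3, B=1, C=2, D=2, E=1, F=2, G=2, H=3, I=3, J=1, K=4. Each edge has distinct colors on its endpoints.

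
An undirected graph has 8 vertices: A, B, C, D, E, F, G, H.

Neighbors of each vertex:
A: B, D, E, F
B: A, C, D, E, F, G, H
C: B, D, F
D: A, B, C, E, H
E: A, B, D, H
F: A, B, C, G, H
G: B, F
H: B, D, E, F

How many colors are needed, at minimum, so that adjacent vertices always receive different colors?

A, B, D, E are mutually adjacent (a clique of size 4), so at least 4 colors are needed.
One proper 4-coloring: A=green, B=red, C=green, D=blue, E=yellow, F=blue, G=green, H=green. Each edge has distinct colors on its endpoints.

4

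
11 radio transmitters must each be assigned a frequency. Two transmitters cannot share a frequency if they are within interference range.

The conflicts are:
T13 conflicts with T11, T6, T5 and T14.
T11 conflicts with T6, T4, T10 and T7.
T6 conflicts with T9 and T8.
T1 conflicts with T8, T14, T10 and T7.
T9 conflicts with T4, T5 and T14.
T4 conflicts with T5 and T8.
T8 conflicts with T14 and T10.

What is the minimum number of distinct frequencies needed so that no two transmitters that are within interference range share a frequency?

3

T1, T8, T14 all conflict with each other, so at least 3 frequencies are needed.
A valid assignment using 3 frequencies: T13=2, T11=1, T6=3, T1=2, T9=1, T4=2, T5=3, T8=1, T14=3, T10=3, T7=3. Each listed conflict is separated.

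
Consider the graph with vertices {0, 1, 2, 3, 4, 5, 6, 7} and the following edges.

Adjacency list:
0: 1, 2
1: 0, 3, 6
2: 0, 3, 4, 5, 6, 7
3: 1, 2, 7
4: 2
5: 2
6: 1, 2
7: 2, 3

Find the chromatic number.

3

2, 3, 7 form a triangle, so at least 3 colors are needed.
3 colors suffice: color red → {1, 2}; color blue → {0, 3, 4, 5, 6}; color green → {7}. Every edge joins two different colors.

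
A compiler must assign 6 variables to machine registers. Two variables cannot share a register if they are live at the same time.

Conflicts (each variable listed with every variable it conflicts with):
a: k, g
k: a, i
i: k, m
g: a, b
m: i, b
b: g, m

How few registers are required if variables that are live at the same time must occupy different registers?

2

a and k conflict, so at least 2 registers are needed.
2 registers suffice: a=1, k=2, i=1, g=2, m=2, b=1. Each listed conflict is separated.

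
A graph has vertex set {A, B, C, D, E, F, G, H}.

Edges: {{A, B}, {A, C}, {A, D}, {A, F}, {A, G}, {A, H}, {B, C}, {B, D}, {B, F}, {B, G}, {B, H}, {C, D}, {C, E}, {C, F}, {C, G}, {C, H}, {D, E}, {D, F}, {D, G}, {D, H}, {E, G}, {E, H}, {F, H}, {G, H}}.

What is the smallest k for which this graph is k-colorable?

6

A, B, C, D, G, H are pairwise adjacent (a clique of size 6), so at least 6 colors are needed.
6 colors suffice: A=6, B=5, C=2, D=3, E=5, F=4, G=4, H=1. Each edge has distinct colors on its endpoints.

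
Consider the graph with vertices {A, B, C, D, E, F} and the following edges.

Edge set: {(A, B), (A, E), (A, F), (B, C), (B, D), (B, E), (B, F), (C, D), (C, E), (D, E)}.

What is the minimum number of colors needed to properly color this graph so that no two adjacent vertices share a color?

B, C, D, E are pairwise adjacent (a clique of size 4), so at least 4 colors are needed.
One proper 4-coloring: A=green, B=red, C=yellow, D=green, E=blue, F=blue. Every edge joins two different colors.

4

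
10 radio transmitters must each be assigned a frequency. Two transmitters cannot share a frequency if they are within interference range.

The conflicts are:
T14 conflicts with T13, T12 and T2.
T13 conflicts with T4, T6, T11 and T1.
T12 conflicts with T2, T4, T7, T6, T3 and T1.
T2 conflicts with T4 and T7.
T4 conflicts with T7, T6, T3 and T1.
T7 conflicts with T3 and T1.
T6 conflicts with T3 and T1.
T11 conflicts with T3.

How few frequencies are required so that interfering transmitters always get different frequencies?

4

T12, T2, T4, T7 are mutually in conflict, so at least 4 frequencies are needed.
4 frequencies suffice: frequency 1 → {T13, T12}; frequency 2 → {T14, T4, T11}; frequency 3 → {T2, T3, T1}; frequency 4 → {T7, T6}. No two conflicting transmitters share a frequency.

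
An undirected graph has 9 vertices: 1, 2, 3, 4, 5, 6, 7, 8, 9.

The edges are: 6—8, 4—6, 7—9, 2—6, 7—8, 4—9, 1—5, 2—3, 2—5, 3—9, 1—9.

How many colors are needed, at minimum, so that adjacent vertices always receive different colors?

The cycle 3-2-6-4-9-3 has odd length 5, so it cannot be 2-colored; at least 3 colors are needed.
One proper 3-coloring: 1=b, 2=b, 3=c, 4=b, 5=a, 6=a, 7=b, 8=c, 9=a. Every edge joins two different colors.

3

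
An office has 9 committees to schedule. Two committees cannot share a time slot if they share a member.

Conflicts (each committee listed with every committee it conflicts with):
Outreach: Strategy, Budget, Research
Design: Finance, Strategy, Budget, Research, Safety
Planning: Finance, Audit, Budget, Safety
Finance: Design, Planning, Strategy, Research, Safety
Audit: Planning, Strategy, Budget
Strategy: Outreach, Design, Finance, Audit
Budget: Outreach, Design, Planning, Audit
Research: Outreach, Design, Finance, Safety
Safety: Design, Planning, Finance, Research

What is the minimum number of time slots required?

4

Design, Finance, Research, Safety pairwise conflict, so at least 4 time slots are needed.
4 time slots suffice: time slot 1 → {Finance, Budget}; time slot 2 → {Outreach, Design, Planning}; time slot 3 → {Strategy, Safety}; time slot 4 → {Audit, Research}. Every pair that conflicts lands in different time slots.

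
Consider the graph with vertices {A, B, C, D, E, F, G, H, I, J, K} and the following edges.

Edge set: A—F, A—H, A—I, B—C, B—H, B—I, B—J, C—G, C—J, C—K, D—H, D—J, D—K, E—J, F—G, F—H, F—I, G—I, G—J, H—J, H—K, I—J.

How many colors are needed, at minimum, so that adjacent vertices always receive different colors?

3

B, H, J are mutually adjacent, so at least 3 colors are needed.
One proper 3-coloring: A=green, B=green, C=blue, D=green, E=blue, F=red, G=green, H=blue, I=blue, J=red, K=red. Every edge joins two different colors.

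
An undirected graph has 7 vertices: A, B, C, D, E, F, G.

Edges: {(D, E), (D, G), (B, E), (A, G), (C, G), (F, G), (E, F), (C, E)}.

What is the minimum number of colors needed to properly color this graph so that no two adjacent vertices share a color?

B and E are adjacent, so at least 2 colors are needed.
2 colors suffice: color red → {E, G}; color blue → {A, B, C, D, F}. Each edge has distinct colors on its endpoints.

2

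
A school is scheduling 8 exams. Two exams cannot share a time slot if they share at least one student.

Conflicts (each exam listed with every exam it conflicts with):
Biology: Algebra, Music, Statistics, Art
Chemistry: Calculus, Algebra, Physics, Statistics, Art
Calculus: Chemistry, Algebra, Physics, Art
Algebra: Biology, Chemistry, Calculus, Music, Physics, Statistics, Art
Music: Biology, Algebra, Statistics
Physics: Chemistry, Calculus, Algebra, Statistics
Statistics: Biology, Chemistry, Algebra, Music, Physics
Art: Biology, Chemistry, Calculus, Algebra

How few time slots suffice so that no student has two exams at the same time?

4

Chemistry, Algebra, Physics, Statistics are mutually in conflict, so at least 4 time slots are needed.
4 time slots suffice: time slot 1 → {Algebra}; time slot 2 → {Calculus, Statistics}; time slot 3 → {Biology, Chemistry}; time slot 4 → {Music, Physics, Art}. No two conflicting exams share a time slot.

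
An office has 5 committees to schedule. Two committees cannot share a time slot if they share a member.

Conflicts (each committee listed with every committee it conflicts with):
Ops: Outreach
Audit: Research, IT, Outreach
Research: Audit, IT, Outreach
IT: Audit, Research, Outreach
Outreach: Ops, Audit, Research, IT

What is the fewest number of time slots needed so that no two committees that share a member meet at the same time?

Audit, Research, IT, Outreach all conflict with each other, so at least 4 time slots are needed.
4 time slots suffice: time slot 1 → {Outreach}; time slot 2 → {Ops, Research}; time slot 3 → {IT}; time slot 4 → {Audit}. No two conflicting committees share a time slot.

4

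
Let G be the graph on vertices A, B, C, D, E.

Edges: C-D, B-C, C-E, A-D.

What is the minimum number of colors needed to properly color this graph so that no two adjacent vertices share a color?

A and D are adjacent, so at least 2 colors are needed.
2 colors suffice: color 1 → {A, C}; color 2 → {B, D, E}. Every edge joins two different colors.

2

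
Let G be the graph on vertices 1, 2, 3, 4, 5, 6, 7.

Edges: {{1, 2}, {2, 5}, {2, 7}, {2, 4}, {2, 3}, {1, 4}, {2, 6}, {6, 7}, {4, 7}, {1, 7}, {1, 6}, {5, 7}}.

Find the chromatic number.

4

1, 2, 4, 7 form a clique, so at least 4 colors are needed.
A valid assignment using 4 colors: 1=c, 2=a, 3=b, 4=d, 5=c, 6=d, 7=b. Each edge has distinct colors on its endpoints.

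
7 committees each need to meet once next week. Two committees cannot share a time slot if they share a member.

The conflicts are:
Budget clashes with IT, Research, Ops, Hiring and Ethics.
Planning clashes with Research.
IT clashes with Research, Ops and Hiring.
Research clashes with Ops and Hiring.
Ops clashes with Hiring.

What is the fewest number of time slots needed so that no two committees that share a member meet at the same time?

5

Budget, IT, Research, Ops, Hiring all conflict with each other, so at least 5 time slots are needed.
5 time slots suffice: Budget=2, Planning=2, IT=4, Research=1, Ops=3, Hiring=5, Ethics=1. No two conflicting committees share a time slot.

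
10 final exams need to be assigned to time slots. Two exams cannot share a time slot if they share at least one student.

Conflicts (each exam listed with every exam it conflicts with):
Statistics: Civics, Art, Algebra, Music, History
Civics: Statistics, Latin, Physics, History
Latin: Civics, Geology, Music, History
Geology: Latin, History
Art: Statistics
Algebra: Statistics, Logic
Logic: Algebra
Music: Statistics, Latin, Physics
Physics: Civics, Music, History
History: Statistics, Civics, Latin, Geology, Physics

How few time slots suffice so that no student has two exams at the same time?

3

Civics, Latin, History pairwise conflict, so at least 3 time slots are needed.
A valid assignment using 3 time slots: Statistics=2, Civics=3, Latin=2, Geology=3, Art=1, Algebra=1, Logic=2, Music=1, Physics=2, History=1. Each listed conflict is separated.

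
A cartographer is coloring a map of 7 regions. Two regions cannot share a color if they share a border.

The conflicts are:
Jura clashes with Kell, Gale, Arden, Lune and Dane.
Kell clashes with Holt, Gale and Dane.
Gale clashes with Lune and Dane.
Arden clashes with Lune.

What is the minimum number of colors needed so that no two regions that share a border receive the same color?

Jura, Kell, Gale, Dane pairwise conflict, so at least 4 colors are needed.
A valid assignment using 4 colors: Jura=1, Kell=2, Holt=1, Gale=3, Arden=3, Lune=2, Dane=4. No two conflicting regions share a color.

4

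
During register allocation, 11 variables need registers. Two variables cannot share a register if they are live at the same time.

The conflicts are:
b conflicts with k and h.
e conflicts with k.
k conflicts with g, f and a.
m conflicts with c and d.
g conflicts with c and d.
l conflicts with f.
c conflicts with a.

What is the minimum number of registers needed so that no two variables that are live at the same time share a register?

c and a conflict, so at least 2 registers are needed.
2 registers suffice: register 1 → {k, l, c, h, d}; register 2 → {b, e, m, g, f, a}. Each listed conflict is separated.

2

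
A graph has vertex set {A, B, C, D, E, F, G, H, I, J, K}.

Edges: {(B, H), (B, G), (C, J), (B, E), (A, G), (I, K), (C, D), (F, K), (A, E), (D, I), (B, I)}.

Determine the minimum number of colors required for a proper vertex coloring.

2

B and H are adjacent, so at least 2 colors are needed.
2 colors suffice: color 1 → {A, B, D, J, K}; color 2 → {C, E, F, G, H, I}. No two adjacent vertices share a color.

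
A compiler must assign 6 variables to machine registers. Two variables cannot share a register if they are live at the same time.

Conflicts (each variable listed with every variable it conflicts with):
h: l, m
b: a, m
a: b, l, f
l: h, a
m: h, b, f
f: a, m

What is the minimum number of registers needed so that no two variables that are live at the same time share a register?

3

The cycle b-a-l-h-m-b has odd length 5, so it cannot be 2-colored; at least 3 registers are needed.
A valid assignment using 3 registers: h=3, b=2, a=1, l=2, m=1, f=2. No two conflicting variables share a register.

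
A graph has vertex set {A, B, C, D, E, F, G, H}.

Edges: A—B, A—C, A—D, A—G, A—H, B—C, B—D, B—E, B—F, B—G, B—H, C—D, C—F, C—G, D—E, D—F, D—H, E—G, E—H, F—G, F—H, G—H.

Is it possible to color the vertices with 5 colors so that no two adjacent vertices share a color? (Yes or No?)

The chromatic number is 4. A, B, C, D form a clique, so at least 4 colors are needed.
One proper 4-coloring: A=yellow, B=red, C=green, D=blue, E=yellow, F=yellow, G=blue, H=green.
Since 5 ≥ 4, a proper 5-coloring certainly exists.

Yes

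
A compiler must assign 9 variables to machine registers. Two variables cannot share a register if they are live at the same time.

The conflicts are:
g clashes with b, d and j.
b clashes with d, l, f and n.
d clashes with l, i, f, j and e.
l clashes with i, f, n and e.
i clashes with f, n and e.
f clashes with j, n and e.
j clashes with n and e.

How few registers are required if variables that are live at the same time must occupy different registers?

d, l, i, f, e are mutually in conflict, so at least 5 registers are needed.
5 registers suffice: register 1 → {g, f}; register 2 → {d, n}; register 3 → {l, j}; register 4 → {b, e}; register 5 → {i}. Each listed conflict is separated.

5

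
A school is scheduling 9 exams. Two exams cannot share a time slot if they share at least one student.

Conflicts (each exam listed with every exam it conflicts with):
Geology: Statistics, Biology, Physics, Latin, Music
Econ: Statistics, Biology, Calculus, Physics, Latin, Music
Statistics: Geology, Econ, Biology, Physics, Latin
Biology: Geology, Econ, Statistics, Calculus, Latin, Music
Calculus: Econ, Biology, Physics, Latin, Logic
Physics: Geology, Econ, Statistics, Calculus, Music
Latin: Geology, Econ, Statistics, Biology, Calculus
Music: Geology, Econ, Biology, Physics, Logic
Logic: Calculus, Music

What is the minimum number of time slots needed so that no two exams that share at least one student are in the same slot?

Econ, Biology, Calculus, Latin all conflict with each other, so at least 4 time slots are needed.
A valid assignment using 4 time slots: Geology=1, Econ=1, Statistics=4, Biology=2, Calculus=4, Physics=2, Latin=3, Music=3, Logic=1. Each listed conflict is separated.

4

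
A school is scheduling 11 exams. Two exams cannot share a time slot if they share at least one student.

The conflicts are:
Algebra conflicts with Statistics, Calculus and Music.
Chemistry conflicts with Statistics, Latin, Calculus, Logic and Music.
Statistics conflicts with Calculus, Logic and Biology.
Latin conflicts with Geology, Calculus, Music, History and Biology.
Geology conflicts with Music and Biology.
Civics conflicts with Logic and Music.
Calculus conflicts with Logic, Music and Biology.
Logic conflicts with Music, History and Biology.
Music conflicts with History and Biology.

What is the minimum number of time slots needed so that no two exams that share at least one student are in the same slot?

Latin, Geology, Music, Biology pairwise conflict, so at least 4 time slots are needed.
4 time slots suffice: Algebra=3, Chemistry=4, Statistics=1, Latin=3, Geology=2, Civics=2, Calculus=2, Logic=3, Music=1, History=2, Biology=4. Every pair that conflicts lands in different time slots.

4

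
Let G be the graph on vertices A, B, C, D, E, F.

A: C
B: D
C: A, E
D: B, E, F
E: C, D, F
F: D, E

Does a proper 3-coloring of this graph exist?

The chromatic number is 3. D, E, F are pairwise adjacent, so at least 3 colors are needed.
3 colors suffice: A=blue, B=blue, C=red, D=red, E=blue, F=green.
That is already a proper 3-coloring.

Yes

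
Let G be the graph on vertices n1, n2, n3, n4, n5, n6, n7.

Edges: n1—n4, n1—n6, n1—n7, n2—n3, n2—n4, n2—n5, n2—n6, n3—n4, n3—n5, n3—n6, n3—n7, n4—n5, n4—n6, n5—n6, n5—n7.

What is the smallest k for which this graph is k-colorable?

n2, n3, n4, n5, n6 are pairwise adjacent (a clique of size 5), so at least 5 colors are needed.
A valid assignment using 5 colors: n1=blue, n2=purple, n3=yellow, n4=green, n5=blue, n6=red, n7=red. Every edge joins two different colors.

5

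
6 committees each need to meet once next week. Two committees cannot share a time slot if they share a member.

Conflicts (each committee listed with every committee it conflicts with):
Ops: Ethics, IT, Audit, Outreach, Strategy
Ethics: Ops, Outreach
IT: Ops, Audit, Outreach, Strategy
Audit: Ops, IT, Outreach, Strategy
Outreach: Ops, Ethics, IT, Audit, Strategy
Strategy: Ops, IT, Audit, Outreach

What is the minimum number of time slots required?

Ops, IT, Audit, Outreach, Strategy are mutually in conflict, so at least 5 time slots are needed.
5 time slots suffice: time slot 1 → {Ops}; time slot 2 → {Outreach}; time slot 3 → {Ethics, Strategy}; time slot 4 → {Audit}; time slot 5 → {IT}. Each listed conflict is separated.

5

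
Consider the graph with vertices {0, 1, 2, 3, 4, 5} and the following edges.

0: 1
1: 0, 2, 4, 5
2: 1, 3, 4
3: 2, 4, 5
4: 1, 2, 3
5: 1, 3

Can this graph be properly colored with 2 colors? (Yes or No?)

1, 2, 4 are mutually adjacent, so at least 3 colors are needed.
So 2 colors are not enough.

No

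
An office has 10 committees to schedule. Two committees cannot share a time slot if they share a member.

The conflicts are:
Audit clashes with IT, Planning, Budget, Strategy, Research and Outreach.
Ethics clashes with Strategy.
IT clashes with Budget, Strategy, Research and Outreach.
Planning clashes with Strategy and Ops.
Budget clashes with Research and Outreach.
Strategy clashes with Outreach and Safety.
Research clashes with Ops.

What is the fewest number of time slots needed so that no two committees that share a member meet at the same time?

Audit, IT, Strategy, Outreach all conflict with each other, so at least 4 time slots are needed.
Using 4 time slots: Audit=2, Ethics=2, IT=3, Planning=3, Budget=1, Strategy=1, Research=4, Outreach=4, Ops=1, Safety=2. Each listed conflict is separated.

4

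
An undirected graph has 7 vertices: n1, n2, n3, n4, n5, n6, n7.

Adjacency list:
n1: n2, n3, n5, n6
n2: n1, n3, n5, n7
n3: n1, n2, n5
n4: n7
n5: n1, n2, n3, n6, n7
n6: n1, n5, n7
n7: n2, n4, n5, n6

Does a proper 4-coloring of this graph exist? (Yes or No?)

The chromatic number is 4. n1, n2, n3, n5 are pairwise adjacent (a clique of size 4), so at least 4 colors are needed.
4 colors suffice: n1=3, n2=2, n3=4, n4=1, n5=1, n6=2, n7=3.
That is already a proper 4-coloring.

Yes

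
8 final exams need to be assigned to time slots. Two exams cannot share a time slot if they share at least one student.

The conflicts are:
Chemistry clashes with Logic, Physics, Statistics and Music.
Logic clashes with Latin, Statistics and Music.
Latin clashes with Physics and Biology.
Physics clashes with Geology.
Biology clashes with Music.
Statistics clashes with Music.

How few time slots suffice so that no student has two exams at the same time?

4

Chemistry, Logic, Statistics, Music all conflict with each other, so at least 4 time slots are needed.
4 time slots suffice: time slot 1 → {Latin, Geology, Music}; time slot 2 → {Logic, Physics, Biology}; time slot 3 → {Chemistry}; time slot 4 → {Statistics}. Each listed conflict is separated.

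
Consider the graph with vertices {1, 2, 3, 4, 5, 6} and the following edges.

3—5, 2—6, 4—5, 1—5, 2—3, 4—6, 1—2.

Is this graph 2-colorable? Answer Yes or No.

The cycle 4-5-3-2-6-4 has odd length 5, so it cannot be 2-colored; at least 3 colors are needed.
So 2 colors are not enough.

No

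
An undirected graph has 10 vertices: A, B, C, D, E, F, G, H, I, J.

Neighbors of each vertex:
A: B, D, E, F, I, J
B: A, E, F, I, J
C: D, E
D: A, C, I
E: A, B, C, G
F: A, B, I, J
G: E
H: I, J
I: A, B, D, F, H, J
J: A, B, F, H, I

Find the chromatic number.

5

A, B, F, I, J are pairwise adjacent (a clique of size 5), so at least 5 colors are needed.
5 colors suffice: color 1 → {A, C, G, H}; color 2 → {E, I}; color 3 → {D, J}; color 4 → {B}; color 5 → {F}. Every edge joins two different colors.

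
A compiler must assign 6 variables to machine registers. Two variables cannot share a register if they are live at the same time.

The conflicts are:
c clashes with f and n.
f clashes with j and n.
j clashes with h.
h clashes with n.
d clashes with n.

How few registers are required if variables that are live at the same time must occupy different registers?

3

c, f, n all conflict with each other, so at least 3 registers are needed.
3 registers suffice: register 1 → {j, n}; register 2 → {f, h, d}; register 3 → {c}. Every pair that conflicts lands in different registers.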